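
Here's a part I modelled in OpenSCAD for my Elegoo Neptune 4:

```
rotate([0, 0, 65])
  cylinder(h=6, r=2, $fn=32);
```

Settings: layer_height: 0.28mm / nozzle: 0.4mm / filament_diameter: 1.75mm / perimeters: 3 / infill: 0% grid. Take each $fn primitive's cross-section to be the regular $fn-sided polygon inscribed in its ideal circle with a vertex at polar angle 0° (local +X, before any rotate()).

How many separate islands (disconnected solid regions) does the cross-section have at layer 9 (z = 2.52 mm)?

At z = 2.52 mm: the r=2 cylinder contributes a regular 32-gon of circumradius 2; (rotated 65° about Z; rotation is an isometry so areas/perimeters/island counts are preserved). Overall, the cross-section is a single solid region. Island count = 1.

1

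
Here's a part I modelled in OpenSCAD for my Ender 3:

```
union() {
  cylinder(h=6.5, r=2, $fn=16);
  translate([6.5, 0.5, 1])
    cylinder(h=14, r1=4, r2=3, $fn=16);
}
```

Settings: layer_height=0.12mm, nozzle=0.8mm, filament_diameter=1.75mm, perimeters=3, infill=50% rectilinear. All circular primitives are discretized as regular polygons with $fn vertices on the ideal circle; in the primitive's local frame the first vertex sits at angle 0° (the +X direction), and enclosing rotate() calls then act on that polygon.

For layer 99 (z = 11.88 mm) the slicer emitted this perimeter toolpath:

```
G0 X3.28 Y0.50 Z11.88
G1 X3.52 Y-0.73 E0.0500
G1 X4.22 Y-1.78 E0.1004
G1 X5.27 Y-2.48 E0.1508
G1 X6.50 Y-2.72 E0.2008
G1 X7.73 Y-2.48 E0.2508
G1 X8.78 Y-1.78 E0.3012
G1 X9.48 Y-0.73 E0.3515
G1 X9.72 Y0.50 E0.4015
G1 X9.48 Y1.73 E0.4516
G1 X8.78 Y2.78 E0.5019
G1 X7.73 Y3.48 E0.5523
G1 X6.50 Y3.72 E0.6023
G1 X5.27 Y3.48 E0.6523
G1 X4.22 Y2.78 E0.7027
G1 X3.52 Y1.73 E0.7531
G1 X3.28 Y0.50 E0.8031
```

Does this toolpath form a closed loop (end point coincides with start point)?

Start point (G0): (3.28, 0.50). End point (last G1): the path returns to the start — closed.

yes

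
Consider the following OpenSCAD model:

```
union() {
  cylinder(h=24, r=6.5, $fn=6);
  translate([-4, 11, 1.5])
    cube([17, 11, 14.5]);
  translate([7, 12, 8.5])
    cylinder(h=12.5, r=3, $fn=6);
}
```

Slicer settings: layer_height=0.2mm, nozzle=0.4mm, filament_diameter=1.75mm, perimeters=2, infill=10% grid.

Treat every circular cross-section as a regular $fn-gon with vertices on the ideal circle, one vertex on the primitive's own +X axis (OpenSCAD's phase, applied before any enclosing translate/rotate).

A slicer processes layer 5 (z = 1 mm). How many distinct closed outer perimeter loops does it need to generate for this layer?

1

At z = 1 mm: the r=6.5 cylinder contributes a regular 6-gon of circumradius 6.5; the cube at (-4, 11) is not intersected at this z (z outside [1.5, 16]); the cylinder at (7, 12) is not intersected at this z (z outside [8.5, 21]); Taking the union: only the r=6.5 cylinder is present, so the union is just that shape — 1 connected region. The result has 1 disconnected region.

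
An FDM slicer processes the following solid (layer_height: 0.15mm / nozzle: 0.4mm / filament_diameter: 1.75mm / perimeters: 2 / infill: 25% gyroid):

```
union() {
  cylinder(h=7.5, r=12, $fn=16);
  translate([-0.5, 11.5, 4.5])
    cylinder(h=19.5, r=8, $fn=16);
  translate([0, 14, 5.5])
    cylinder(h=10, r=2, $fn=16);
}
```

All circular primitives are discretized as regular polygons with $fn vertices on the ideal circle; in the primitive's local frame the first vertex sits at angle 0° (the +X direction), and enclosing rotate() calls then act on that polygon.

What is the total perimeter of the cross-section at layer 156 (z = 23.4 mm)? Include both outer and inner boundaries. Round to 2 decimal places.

49.94 mm

At z = 23.4 mm: the cylinder is not intersected at this z (z outside [0, 7.5]); the r=8 cylinder at (-0.5, 11.5) contributes a regular 16-gon of circumradius 8 (perimeter = 2·16·8.000·sin(180°/16) = 49.94 mm); the cylinder at (0, 14) is absent (z outside [5.5, 15.5]); Merging all regions: only the r=8 cylinder at (-0.5, 11.5) is present, so the union is just that shape — boundary = 49.94 mm. Overall, the cross-section is a single solid region. Total boundary length (outer) = 49.94 mm.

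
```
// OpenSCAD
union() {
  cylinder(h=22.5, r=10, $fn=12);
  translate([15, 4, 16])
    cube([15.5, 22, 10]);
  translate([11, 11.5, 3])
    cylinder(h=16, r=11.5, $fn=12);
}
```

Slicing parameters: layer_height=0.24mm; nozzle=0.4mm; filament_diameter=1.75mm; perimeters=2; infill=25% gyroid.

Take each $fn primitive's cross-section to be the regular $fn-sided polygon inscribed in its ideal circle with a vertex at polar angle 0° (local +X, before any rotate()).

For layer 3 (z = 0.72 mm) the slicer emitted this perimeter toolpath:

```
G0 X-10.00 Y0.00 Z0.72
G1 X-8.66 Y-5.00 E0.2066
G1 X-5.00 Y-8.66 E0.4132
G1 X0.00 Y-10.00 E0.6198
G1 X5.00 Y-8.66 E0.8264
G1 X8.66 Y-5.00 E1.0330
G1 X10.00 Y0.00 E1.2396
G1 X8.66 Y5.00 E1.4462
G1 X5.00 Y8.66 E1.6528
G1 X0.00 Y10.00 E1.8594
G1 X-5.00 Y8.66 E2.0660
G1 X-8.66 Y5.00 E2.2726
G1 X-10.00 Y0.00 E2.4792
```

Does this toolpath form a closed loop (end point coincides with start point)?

Start point (G0): (-10.00, 0.00). End point (last G1): the path returns to the start — closed.

yes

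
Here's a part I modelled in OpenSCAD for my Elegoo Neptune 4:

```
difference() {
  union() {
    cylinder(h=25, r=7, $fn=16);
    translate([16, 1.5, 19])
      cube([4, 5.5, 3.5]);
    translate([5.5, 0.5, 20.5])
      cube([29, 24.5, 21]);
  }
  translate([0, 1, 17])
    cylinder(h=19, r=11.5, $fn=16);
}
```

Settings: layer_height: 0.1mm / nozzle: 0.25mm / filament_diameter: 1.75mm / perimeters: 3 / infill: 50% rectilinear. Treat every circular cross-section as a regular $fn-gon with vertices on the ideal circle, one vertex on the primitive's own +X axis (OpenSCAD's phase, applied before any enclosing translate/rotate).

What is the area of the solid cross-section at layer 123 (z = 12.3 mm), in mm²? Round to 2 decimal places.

At z = 12.3 mm: the r=7 cylinder contributes a regular 16-gon of circumradius 7 (area = (16/2)·7.000²·sin(360°/16) = 150.01 mm²); the cube at (16, 1.5) is absent (z outside [19, 22.5]); the cube at (5.5, 0.5) is not intersected at this z (z outside [20.5, 41.5]); Taking the union: only the r=7 cylinder is present, so the union is just that shape — area = 150.01 mm²; the cylinder at (0, 1) does not reach this height (z outside [17, 36]); Subtracting the remaining from the first: none of the subtracted shapes is present at this height, so that combined region is unchanged — area = 150.01 mm². Overall, the cross-section is a single solid region. Net area = 150.01 mm².

150.01 mm²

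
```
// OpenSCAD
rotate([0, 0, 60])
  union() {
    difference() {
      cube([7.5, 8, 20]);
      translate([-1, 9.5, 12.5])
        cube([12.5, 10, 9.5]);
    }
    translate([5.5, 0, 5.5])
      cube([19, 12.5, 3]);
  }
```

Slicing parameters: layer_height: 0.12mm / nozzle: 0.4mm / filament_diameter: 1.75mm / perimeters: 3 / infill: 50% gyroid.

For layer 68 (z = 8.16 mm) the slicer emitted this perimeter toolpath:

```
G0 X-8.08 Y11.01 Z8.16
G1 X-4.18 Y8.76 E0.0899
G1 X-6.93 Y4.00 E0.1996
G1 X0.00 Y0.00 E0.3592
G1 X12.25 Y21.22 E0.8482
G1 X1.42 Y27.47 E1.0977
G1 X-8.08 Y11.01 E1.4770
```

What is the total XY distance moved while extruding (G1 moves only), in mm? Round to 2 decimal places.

Sum the Euclidean lengths of each G1 segment: total = 74.01 mm.

74.01 mm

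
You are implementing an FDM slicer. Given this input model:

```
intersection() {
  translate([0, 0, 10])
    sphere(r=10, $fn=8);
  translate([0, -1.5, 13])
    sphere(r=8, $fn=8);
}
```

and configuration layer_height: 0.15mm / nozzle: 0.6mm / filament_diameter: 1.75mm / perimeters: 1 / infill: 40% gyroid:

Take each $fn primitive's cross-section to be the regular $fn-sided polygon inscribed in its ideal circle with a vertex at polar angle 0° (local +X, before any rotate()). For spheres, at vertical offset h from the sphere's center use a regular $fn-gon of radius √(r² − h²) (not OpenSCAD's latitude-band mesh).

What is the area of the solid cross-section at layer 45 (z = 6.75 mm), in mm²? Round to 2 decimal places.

70.53 mm²

At z = 6.75 mm: the r=10 sphere slices to a regular 8-gon of circumradius 9.457 (√(r²−h²) with h=3.25 from center) (area = (8/2)·9.457²·sin(360°/8) = 252.97 mm²); the sphere at (0, -1.5): section is a regular 8-gon, circumradius = √(r²−h²) = √(8²−6.25²) = 4.994 (area = (8/2)·4.994²·sin(360°/8) = 70.53 mm²); After intersecting: the r=8 sphere at (0, -1.5) lies inside the r=10 sphere, so the common part is the r=8 sphere at (0, -1.5) itself — area = 70.53 mm². Overall, the cross-section is a single solid region. Net area = 70.53 mm².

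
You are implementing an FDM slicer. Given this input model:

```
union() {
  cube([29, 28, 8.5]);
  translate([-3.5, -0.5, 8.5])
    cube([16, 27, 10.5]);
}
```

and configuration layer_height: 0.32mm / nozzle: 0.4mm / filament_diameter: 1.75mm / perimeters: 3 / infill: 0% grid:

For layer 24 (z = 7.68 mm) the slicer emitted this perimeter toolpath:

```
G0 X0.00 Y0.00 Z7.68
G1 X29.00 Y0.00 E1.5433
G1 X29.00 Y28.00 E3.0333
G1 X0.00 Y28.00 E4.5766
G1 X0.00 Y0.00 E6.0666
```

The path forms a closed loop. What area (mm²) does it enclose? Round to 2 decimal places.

Apply the shoelace formula to the sequence of (X, Y) vertices; enclosed area = 812.00 mm².

812.00 mm²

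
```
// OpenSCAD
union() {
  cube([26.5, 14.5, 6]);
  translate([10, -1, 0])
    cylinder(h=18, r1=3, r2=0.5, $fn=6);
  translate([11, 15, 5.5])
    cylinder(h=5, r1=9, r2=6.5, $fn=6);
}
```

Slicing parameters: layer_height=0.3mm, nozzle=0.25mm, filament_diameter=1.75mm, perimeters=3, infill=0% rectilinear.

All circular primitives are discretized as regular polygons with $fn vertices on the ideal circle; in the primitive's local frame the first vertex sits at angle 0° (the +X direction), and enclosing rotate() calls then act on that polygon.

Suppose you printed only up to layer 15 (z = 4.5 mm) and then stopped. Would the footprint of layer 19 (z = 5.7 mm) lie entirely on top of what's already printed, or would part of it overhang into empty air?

part overhangs

Compare the two slices. At z = 4.5: the 26.5×14.5 cube contributes its full rectangle (area 384.25 mm²); the cone at (10, -1) contributes a regular 6-gon of circumradius 2.375 (interpolated between r1=3 and r2=0.5 at t=0.250) (area = (6/2)·2.375²·sin(360°/6) = 14.65 mm²); the cone at (11, 15) does not reach this height (z outside [5.5, 10.5]); Taking the union: the regions partially overlap — summed areas 398.90 mm² minus the doubly-counted overlap 3.15 mm² gives 395.75 mm² — area = 395.75 mm². At z = 5.7: the 26.5×14.5 cube contributes its full rectangle (area 384.25 mm²); the cone at (10, -1) (r1=3→r2=0.5) has section circumradius 2.208 here — a regular 6-gon (area = (6/2)·2.208²·sin(360°/6) = 12.67 mm²); the cone at (11, 15): at t=0.040 of its height the radius interpolates to r₁+(r₂−r₁)t = 8.900, giving a regular 6-gon of that circumradius (area = (6/2)·8.900²·sin(360°/6) = 205.79 mm²); Combining (union): the regions partially overlap — summed areas 602.71 mm² minus the doubly-counted overlap 96.64 mm² gives 506.08 mm² — area = 506.08 mm². Checking containment: at z = 5.7 the cross-section extends beyond the z = 4.5 cross-section by about 111.65 mm².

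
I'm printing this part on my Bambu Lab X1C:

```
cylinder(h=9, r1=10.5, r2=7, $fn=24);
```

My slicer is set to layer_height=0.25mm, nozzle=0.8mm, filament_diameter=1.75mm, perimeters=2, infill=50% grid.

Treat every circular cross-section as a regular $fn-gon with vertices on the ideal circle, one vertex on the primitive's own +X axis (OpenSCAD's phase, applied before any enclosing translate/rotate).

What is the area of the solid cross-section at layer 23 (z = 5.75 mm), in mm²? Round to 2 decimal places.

At z = 5.75 mm: the cone: at t=0.639 of its height the radius interpolates to r₁+(r₂−r₁)t = 8.264, giving a regular 24-gon of that circumradius (area = (24/2)·8.264²·sin(360°/24) = 212.10 mm²). Overall, the cross-section is a single solid region. Net area = 212.10 mm².

212.10 mm²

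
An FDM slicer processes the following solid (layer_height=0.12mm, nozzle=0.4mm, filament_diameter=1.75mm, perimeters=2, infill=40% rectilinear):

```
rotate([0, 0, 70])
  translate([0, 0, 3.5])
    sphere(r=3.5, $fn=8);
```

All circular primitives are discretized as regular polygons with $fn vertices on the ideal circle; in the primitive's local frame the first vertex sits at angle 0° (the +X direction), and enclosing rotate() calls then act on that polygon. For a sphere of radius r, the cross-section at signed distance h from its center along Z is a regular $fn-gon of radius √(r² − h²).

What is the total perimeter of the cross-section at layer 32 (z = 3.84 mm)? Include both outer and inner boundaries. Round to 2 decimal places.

At z = 3.84 mm: the r=3.5 sphere contributes a regular 8-gon of circumradius √(3.5²−0.34²) = 3.483 (perimeter = 2·8·3.483·sin(180°/8) = 21.33 mm); (whole slice rotated 70° about Z — lengths, areas and connectivity unchanged). Overall, the cross-section is a single solid region. Total boundary length (outer) = 21.33 mm.

21.33 mm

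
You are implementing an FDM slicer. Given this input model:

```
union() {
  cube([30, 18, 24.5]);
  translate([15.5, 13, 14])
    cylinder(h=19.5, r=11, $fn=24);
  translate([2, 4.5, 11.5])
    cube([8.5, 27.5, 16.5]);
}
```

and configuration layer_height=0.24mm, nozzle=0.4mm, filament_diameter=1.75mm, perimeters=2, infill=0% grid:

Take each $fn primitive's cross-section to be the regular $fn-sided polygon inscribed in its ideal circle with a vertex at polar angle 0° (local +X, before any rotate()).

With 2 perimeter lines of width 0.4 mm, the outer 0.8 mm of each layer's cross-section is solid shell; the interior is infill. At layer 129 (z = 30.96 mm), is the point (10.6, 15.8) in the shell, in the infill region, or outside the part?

infill

At z = 30.96 mm: the cube is not intersected at this z (z outside [0, 24.5]); the cylinder at (15.5, 13): section is a regular 24-gon, circumradius r=11; the cube at (2, 4.5) does not reach this height (z outside [11.5, 28]); Merging all regions: only the r=11 cylinder at (15.5, 13) is present, so the union is just that shape — 1 connected region. Overall, the cross-section is a single solid region. The nearest boundary edge runs (5.97, 18.50)→(4.87, 15.85); distance from the point to it = 5.31 mm. The point is inside the cross-section and 5.31 mm from the nearest boundary — more than the 0.8 mm shell width (2 × 0.4), so it's in the infill interior.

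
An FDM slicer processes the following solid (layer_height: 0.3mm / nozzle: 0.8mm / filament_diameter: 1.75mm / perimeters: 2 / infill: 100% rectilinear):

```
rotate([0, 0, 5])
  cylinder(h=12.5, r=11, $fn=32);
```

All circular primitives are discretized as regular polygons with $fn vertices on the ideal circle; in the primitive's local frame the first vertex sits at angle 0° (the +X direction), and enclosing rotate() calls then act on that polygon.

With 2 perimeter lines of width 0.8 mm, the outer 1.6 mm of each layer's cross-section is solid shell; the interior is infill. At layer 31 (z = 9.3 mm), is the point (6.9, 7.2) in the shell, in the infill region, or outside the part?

At z = 9.3 mm: the r=11 cylinder gives a regular 32-gon of circumradius 11 (constant along its height); (whole slice rotated 5° about Z — lengths, areas and connectivity unchanged). Overall, the cross-section is a single solid region. Undo the 5° rotation: the query point maps to (7.501, 6.571) in the un-rotated model frame. The nearest boundary edge runs (9.15, 6.11)→(7.78, 7.78); distance from the point to it = 0.98 mm. The point is inside the cross-section, 0.98 mm from the nearest boundary — within the 1.6 mm shell band (2 × 0.8).

shell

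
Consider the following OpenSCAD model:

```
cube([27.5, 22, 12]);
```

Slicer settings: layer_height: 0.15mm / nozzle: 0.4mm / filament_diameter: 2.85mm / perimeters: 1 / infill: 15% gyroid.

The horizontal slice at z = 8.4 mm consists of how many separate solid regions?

At z = 8.4 mm: the 27.5×22 cube contributes its full rectangle. The result has 1 disconnected region.

1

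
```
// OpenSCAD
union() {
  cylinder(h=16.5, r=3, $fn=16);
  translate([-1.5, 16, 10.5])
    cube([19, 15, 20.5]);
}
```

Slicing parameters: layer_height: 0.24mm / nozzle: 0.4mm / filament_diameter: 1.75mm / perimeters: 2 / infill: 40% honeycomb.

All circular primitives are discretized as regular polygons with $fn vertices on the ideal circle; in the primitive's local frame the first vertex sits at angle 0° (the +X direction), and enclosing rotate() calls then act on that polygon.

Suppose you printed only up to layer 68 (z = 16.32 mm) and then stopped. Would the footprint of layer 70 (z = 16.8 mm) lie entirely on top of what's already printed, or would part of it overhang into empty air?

entirely on top

Compare the two slices. At z = 16.32: the cylinder: section is a regular 16-gon, circumradius r=3 (area = (16/2)·3.000²·sin(360°/16) = 27.55 mm²); the 19×15 cube at (-1.5, 16) contributes its full rectangle (area 285.00 mm²); Taking the union: the 2 present regions are separate (no shared area or edge), so areas and boundary lengths simply add and each stays a separate island — area = 312.55 mm². At z = 16.8: the cylinder is not intersected at this z (z outside [0, 16.5]); the 19×15 cube at (-1.5, 16) contributes its full rectangle (area 285.00 mm²); Merging all regions: only the 19×15 cube at (-1.5, 16) is present, so the union is just that shape — area = 285.00 mm². Checking containment: the cross-section at z = 16.8 is a subset of the cross-section at z = 16.32.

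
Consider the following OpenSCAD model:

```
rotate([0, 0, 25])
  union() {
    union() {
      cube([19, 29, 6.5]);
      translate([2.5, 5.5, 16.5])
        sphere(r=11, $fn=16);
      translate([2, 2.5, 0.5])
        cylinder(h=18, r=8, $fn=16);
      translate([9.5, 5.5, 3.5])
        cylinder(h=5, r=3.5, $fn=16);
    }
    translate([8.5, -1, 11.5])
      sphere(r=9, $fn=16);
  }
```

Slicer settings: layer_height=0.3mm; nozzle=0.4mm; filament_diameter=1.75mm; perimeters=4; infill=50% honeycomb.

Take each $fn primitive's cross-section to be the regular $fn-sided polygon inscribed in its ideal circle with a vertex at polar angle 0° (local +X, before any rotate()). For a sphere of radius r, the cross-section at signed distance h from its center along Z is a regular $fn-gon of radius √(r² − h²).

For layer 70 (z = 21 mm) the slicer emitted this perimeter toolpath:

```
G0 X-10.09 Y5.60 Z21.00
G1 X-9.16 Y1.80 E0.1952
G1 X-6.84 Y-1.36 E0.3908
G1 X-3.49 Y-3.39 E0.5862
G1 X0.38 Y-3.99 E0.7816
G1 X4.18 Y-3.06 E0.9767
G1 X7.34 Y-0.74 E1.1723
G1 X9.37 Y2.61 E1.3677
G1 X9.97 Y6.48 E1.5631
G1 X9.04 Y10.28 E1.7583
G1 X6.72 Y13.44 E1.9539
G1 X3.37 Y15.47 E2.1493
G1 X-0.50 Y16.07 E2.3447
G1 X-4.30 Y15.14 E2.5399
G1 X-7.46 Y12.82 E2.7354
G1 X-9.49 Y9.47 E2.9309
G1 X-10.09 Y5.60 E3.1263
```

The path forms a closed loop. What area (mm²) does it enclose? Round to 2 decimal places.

308.44 mm²

Apply the shoelace formula to the sequence of (X, Y) vertices; enclosed area = 308.44 mm².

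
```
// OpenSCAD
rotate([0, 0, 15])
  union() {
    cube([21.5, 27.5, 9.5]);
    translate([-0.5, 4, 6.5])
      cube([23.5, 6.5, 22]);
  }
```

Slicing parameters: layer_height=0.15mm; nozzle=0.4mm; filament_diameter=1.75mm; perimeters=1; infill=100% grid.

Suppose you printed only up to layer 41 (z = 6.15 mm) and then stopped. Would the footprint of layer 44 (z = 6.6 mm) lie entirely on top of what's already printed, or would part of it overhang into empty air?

Compare the two slices. At z = 6.15: the cube (footprint 21.5×27.5) is included at this height (area 591.25 mm²); the cube at (-0.5, 4) does not reach this height (z outside [6.5, 28.5]); Merging all regions: only the 21.5×27.5 cube is present, so the union is just that shape — area = 591.25 mm²; (rotated 15° about Z; rotation is an isometry so areas/perimeters/island counts are preserved). At z = 6.6: the cube is present — its section is the full 21.5×27.5 rectangle (area 591.25 mm²); the cube at (-0.5, 4) is present — its section is the full 23.5×6.5 rectangle (area 152.75 mm²); Combining (union): the regions partially overlap — summed areas 744.00 mm² minus the doubly-counted overlap 139.75 mm² gives 604.25 mm² — area = 604.25 mm²; (whole slice rotated 15° about Z — lengths, areas and connectivity unchanged). Checking containment: at z = 6.6 the cross-section extends beyond the z = 6.15 cross-section by about 13.00 mm².

part overhangs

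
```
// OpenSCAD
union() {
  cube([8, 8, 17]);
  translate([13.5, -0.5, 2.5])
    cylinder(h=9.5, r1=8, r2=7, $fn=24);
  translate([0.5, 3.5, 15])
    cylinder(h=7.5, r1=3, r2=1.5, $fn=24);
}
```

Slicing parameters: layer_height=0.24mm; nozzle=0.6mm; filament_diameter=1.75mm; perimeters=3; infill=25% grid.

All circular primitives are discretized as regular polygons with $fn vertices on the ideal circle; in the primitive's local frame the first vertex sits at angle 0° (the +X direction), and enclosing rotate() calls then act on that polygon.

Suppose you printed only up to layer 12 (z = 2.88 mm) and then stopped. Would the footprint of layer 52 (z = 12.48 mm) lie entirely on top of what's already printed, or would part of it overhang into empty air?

entirely on top

Compare the two slices. At z = 2.88: the cube is present — its section is the full 8×8 rectangle (area 64.00 mm²); the cone at (13.5, -0.5) (r1=8→r2=7) has section circumradius 7.960 here — a regular 24-gon (area = (24/2)·7.960²·sin(360°/24) = 196.79 mm²); the cone at (0.5, 3.5) is absent (z outside [15, 22.5]); Merging all regions: the regions partially overlap — summed areas 260.79 mm² minus the doubly-counted overlap 8.27 mm² gives 252.52 mm² — area = 252.52 mm². At z = 12.48: the cube (footprint 8×8) is included at this height (area 64.00 mm²); the cone at (13.5, -0.5) does not reach this height (z outside [2.5, 12]); the cone at (0.5, 3.5) does not reach this height (z outside [15, 22.5]); Taking the union: only the 8×8 cube is present, so the union is just that shape — area = 64.00 mm². Checking containment: the cross-section at z = 12.48 is a subset of the cross-section at z = 2.88.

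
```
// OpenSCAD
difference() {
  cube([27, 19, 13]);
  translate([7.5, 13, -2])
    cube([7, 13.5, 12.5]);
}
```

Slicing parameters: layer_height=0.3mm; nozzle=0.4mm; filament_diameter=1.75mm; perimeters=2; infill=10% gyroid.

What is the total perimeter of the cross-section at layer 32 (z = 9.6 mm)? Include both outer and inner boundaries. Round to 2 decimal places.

At z = 9.6 mm: the cube (footprint 27×19) is included at this height (perimeter 92.00 mm); the cube at (7.5, 13) (footprint 7×13.5) is included at this height (perimeter 41.00 mm); Subtracting the remaining from the first: starting from the 27×19 cube, the 7×13.5 cube at (7.5, 13) partially overlaps it — only the 42.00 mm² overlap (of its 94.50 mm²) is removed, clipping the outline — boundary = 104.00 mm. Overall, the cross-section is a single solid region. Total boundary length (outer) = 104.00 mm.

104.00 mm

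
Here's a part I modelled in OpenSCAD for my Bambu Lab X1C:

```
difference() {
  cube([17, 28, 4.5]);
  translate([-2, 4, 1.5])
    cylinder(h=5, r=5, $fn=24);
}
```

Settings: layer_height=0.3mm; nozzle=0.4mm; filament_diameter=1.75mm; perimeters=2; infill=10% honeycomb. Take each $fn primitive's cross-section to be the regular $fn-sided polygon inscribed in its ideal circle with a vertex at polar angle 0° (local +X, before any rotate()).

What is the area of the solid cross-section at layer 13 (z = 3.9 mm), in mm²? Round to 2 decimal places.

At z = 3.9 mm: the 17×28 cube contributes its full rectangle (area 476.00 mm²); the r=5 cylinder at (-2, 4) gives a regular 24-gon of circumradius 5 (constant along its height) (area = (24/2)·5.000²·sin(360°/24) = 77.65 mm²); Subtracting the remaining from the first: starting from the 17×28 cube (476.00 mm²), the r=5 cylinder at (-2, 4) partially overlaps it — only the 19.20 mm² overlap (of its 77.65 mm²) is removed, clipping the outline — area = 456.80 mm². Overall, the cross-section is a single solid region. Net area = 456.80 mm².

456.80 mm²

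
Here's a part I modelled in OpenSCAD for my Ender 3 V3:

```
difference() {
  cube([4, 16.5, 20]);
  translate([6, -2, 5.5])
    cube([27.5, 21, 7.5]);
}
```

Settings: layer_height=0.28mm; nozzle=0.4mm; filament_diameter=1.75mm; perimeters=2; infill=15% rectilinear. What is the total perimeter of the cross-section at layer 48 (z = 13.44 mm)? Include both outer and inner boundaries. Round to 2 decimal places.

41.00 mm

At z = 13.44 mm: the cube is present — its section is the full 4×16.5 rectangle (perimeter 41.00 mm); the cube at (6, -2) is absent (z outside [5.5, 13]); After the difference (first − rest): none of the subtracted shapes is present at this height, so the 4×16.5 cube is unchanged — boundary = 41.00 mm. Overall, the cross-section is a single solid region. Total boundary length (outer) = 41.00 mm.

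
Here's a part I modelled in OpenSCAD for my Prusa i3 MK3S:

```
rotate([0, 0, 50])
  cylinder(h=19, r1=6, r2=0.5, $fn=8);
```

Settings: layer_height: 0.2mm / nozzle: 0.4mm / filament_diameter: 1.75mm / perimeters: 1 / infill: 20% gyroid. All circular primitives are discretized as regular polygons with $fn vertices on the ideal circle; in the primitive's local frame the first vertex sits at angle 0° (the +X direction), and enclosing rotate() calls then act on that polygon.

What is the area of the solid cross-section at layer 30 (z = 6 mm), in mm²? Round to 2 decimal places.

At z = 6 mm: the cone contributes a regular 8-gon of circumradius 4.263 (interpolated between r1=6 and r2=0.5 at t=0.316) (area = (8/2)·4.263²·sin(360°/8) = 51.41 mm²); (rotated 50° about Z; rotation is an isometry so areas/perimeters/island counts are preserved). Overall, the cross-section is a single solid region. Net area = 51.41 mm².

51.41 mm²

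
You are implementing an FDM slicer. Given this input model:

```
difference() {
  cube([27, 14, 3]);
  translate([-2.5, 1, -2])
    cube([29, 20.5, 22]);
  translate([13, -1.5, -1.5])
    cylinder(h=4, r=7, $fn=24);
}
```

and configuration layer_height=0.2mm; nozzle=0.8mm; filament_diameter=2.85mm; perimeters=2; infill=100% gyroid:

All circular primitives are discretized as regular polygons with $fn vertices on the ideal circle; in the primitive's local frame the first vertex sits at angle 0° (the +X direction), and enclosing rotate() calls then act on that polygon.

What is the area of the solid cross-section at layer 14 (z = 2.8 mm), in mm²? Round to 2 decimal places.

At z = 2.8 mm: the 27×14 cube contributes its full rectangle (area 378.00 mm²); the 29×20.5 cube at (-2.5, 1) contributes its full rectangle (area 594.50 mm²); the cylinder at (13, -1.5) does not reach this height (z outside [-1.5, 2.5]); Subtracting the remaining from the first: starting from the 27×14 cube (378.00 mm²), the 29×20.5 cube at (-2.5, 1) partially overlaps it — only the 344.50 mm² overlap (of its 594.50 mm²) is removed, clipping the outline — area = 33.50 mm². Overall, the cross-section is a single solid region. Net area = 33.50 mm².

33.50 mm²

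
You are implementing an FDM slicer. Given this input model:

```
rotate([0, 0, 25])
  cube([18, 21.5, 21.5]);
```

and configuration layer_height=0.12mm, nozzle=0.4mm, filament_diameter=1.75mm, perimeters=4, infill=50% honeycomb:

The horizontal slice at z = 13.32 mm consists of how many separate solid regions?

At z = 13.32 mm: the cube (footprint 18×21.5) is included at this height; (whole slice rotated 25° about Z — lengths, areas and connectivity unchanged). The result has 1 disconnected region.

1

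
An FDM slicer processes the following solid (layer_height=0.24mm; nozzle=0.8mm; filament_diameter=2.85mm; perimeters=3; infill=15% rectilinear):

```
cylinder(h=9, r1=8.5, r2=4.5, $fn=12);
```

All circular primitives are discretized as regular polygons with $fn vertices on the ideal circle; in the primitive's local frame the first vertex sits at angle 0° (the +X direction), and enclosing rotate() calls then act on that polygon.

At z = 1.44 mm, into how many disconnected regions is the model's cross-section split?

At z = 1.44 mm: the cone contributes a regular 12-gon of circumradius 7.860 (interpolated between r1=8.5 and r2=4.5 at t=0.160). The result has 1 disconnected region.

1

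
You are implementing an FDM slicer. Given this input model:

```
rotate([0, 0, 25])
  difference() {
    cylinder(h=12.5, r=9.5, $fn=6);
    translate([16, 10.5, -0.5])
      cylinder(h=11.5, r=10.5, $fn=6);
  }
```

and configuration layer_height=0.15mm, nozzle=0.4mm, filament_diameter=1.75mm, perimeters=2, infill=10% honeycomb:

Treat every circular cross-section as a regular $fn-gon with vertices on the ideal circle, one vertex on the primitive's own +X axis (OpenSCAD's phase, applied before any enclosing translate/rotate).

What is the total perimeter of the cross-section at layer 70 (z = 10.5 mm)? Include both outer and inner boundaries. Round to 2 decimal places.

At z = 10.5 mm: the r=9.5 cylinder contributes a regular 6-gon of circumradius 9.5 (perimeter = 2·6·9.500·sin(180°/6) = 57.00 mm); the r=10.5 cylinder at (16, 10.5) gives a regular 6-gon of circumradius 10.5 (constant along its height) (perimeter = 2·6·10.500·sin(180°/6) = 63.00 mm); Taking the first minus the rest: starting from the r=9.5 cylinder, the r=10.5 cylinder at (16, 10.5) misses the remaining region (no effect) — boundary = 57.00 mm; (rotated 25° about Z; rotation is an isometry so areas/perimeters/island counts are preserved). Overall, the cross-section is a single solid region. Total boundary length (outer) = 57.00 mm.

57.00 mm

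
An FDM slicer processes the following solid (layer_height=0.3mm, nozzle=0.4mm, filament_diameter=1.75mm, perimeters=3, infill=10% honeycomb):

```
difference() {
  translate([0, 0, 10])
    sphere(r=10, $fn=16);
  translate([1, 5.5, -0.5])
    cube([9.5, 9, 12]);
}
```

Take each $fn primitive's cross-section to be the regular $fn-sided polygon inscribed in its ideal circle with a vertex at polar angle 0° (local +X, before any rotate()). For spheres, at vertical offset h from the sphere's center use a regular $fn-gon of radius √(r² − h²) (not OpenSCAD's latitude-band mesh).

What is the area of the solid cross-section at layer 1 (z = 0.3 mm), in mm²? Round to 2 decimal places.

At z = 0.3 mm: the r=10 sphere contributes a regular 16-gon of circumradius √(10²−9.7²) = 2.431 (area = (16/2)·2.431²·sin(360°/16) = 18.09 mm²); the 9.5×9 cube at (1, 5.5) contributes its full rectangle (area 85.50 mm²); Taking the first minus the rest: starting from the r=10 sphere (18.09 mm²), the 9.5×9 cube at (1, 5.5) misses the remaining region (no effect) — area = 18.09 mm². Overall, the cross-section is a single solid region. Net area = 18.09 mm².

18.09 mm²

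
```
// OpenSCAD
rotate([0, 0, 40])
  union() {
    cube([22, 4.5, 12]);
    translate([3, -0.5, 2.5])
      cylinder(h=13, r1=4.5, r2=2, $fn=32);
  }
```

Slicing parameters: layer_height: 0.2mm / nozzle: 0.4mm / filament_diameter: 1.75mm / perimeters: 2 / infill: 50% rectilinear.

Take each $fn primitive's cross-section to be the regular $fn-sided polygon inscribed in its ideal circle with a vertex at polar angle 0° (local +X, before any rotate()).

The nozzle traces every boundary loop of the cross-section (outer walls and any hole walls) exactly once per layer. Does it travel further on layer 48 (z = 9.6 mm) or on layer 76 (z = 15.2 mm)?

Layer 48 (z = 9.6): the 22×4.5 cube contributes its full rectangle (perimeter 53.00 mm); the cone at (3, -0.5) (r1=4.5→r2=2) has section circumradius 3.135 here — a regular 32-gon (perimeter = 2·32·3.135·sin(180°/32) = 19.66 mm); Combining (union): the regions partially overlap (shared area 12.21 mm²), so the edge portions inside another operand are dropped and the merged outline is re-measured after clipping — boundary = 57.76 mm; (rotated 40° about Z; rotation is an isometry so areas/perimeters/island counts are preserved). So its perimeter = 57.76 mm. Layer 76 (z = 15.2): the cube is not intersected at this z (z outside [0, 12]); the cone at (3, -0.5) contributes a regular 32-gon of circumradius 2.058 (interpolated between r1=4.5 and r2=2 at t=0.977) (perimeter = 2·32·2.058·sin(180°/32) = 12.91 mm); Merging all regions: only the cone at (3, -0.5) is present, so the union is just that shape — boundary = 12.91 mm; (rotated 40° about Z; rotation is an isometry so areas/perimeters/island counts are preserved). So its perimeter = 12.91 mm. Layer 48 is larger (57.76 vs 12.91 mm).

layer 48 (z = 9.6 mm)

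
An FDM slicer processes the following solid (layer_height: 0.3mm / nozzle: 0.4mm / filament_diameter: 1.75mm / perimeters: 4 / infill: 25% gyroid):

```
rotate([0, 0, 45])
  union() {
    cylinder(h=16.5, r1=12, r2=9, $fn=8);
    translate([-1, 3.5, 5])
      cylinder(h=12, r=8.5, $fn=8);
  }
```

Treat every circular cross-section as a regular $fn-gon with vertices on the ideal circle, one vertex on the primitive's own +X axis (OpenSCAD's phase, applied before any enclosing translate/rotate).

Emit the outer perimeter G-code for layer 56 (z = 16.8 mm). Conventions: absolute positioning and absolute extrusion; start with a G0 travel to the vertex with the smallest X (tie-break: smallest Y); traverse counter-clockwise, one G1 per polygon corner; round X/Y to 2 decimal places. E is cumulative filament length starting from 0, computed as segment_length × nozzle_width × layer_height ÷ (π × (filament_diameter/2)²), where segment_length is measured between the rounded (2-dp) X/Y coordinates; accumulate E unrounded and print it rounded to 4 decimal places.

G0 X-11.68 Y1.77 Z16.80
G1 X-9.19 Y-4.24 E0.3246
G1 X-3.18 Y-6.73 E0.6491
G1 X2.83 Y-4.24 E0.9737
G1 X5.32 Y1.77 E1.2982
G1 X2.83 Y7.78 E1.6228
G1 X-3.18 Y10.27 E1.9473
G1 X-9.19 Y7.78 E2.2719
G1 X-11.68 Y1.77 E2.5964

At z = 16.8 mm: the cone does not reach this height (z outside [0, 16.5]); the r=8.5 cylinder at (-1, 3.5) gives a regular 8-gon of circumradius 8.5 (constant along its height); Merging all regions: only the r=8.5 cylinder at (-1, 3.5) is present, so the union is just that shape — 1 connected region; (rotated 45° about Z; rotation is an isometry so areas/perimeters/island counts are preserved). The outline is a single polygon with 8 vertices. Extrusion per mm of travel: 0.4 × 0.3 / (π × 0.875²) = 0.049890. Accumulating E over each segment gives final E = 2.5964.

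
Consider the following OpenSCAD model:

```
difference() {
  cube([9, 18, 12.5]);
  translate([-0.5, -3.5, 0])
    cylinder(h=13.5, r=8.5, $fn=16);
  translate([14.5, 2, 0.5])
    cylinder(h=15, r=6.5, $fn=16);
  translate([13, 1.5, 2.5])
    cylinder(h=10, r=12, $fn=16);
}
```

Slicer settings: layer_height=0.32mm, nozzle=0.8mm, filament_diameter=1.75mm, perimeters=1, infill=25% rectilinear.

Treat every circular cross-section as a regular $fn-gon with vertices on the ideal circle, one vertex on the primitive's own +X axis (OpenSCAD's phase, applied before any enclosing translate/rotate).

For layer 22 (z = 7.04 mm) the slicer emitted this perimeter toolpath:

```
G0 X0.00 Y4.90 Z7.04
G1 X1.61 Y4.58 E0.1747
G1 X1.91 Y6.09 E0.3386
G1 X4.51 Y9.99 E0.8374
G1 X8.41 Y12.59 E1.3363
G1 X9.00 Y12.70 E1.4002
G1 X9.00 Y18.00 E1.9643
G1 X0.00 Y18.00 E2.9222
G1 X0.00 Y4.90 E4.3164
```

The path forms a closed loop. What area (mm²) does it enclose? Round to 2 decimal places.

80.37 mm²

Apply the shoelace formula to the sequence of (X, Y) vertices; enclosed area = 80.37 mm².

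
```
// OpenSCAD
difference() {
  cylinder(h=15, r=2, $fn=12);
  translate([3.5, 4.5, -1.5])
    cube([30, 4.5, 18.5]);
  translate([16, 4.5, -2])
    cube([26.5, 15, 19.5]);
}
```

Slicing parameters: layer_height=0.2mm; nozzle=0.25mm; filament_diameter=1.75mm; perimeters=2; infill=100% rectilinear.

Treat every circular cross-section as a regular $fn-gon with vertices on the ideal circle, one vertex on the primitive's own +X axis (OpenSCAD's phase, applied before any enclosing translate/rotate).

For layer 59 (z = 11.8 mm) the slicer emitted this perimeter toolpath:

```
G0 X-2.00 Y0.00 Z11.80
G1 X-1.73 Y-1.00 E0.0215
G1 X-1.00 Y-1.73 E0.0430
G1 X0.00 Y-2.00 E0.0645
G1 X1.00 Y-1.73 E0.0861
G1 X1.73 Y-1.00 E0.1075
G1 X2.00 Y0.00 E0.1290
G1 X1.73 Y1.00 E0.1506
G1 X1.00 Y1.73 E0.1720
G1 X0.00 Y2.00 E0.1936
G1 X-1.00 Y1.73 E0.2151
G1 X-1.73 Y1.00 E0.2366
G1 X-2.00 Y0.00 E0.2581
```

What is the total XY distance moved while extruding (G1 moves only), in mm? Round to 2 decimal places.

12.42 mm

Sum the Euclidean lengths of each G1 segment: total = 12.42 mm.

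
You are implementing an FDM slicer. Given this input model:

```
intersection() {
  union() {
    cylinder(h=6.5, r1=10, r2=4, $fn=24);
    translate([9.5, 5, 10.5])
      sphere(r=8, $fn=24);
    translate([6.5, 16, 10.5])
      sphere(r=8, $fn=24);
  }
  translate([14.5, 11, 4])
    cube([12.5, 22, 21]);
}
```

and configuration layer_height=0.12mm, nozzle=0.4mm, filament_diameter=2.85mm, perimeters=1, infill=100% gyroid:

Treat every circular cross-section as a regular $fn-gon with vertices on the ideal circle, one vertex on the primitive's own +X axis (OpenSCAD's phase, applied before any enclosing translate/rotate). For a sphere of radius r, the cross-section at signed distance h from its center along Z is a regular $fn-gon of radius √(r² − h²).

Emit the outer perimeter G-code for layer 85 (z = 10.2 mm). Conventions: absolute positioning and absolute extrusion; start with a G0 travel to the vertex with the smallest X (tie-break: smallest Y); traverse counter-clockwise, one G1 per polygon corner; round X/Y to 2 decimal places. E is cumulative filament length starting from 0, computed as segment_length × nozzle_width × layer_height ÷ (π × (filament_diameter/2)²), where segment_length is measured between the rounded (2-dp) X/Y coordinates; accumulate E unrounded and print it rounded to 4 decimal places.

At z = 10.2 mm: the cone is not intersected at this z (z outside [0, 6.5]); the r=8 sphere at (9.5, 5) slices to a regular 24-gon of circumradius 7.994 (√(r²−h²) with h=0.3 from center); the sphere at (6.5, 16): section is a regular 24-gon, circumradius = √(r²−h²) = √(8²−0.3²) = 7.994; Combining (union): the regions partially overlap (shared area 34.26 mm²), so overlapping operands fuse into one piece — 1 connected region; the 12.5×22 cube at (14.5, 11) contributes its full rectangle; Keeping only the common overlap: the 12.5×22 cube at (14.5, 11) partially overlaps the result so far; clipping to the common part keeps 0.02 mm² — 1 connected region. The outline is a single polygon with 3 vertices. Extrusion per mm of travel: 0.4 × 0.12 / (π × 1.425²) = 0.007524. Accumulating E over each segment gives final E = 0.0045.

G0 X14.50 Y11.00 Z10.20
G1 X14.70 Y11.00 E0.0015
G1 X14.50 Y11.15 E0.0034
G1 X14.50 Y11.00 E0.0045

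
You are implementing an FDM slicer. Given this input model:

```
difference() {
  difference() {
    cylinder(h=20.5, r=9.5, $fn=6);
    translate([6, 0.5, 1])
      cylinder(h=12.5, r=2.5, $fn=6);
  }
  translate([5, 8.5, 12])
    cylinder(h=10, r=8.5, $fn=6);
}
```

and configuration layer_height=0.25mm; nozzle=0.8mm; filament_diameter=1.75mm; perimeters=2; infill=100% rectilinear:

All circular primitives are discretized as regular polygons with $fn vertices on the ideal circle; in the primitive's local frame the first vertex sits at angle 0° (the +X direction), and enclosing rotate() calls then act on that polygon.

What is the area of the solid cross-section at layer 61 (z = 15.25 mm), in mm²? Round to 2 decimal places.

177.11 mm²

At z = 15.25 mm: the r=9.5 cylinder gives a regular 6-gon of circumradius 9.5 (constant along its height) (area = (6/2)·9.500²·sin(360°/6) = 234.48 mm²); the cylinder at (6, 0.5) is not intersected at this z (z outside [1, 13.5]); After the difference (first − rest): none of the subtracted shapes is present at this height, so the r=9.5 cylinder is unchanged — area = 234.48 mm²; the r=8.5 cylinder at (5, 8.5) gives a regular 6-gon of circumradius 8.5 (constant along its height) (area = (6/2)·8.500²·sin(360°/6) = 187.71 mm²); Subtracting the remaining from the first: starting from the result so far (234.48 mm²), the r=8.5 cylinder at (5, 8.5) partially overlaps it — only the 57.36 mm² overlap (of its 187.71 mm²) is removed, clipping the outline — area = 177.11 mm². Overall, the cross-section is a single solid region. Net area = 177.11 mm².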